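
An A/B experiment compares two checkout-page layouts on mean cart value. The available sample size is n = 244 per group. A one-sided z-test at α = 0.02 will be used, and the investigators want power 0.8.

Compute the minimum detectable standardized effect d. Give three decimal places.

d ≈ 0.262

Required noncentrality: δ = z_{0.02} + z_{0.20} = 2.054 + 0.842 = 2.895.
δ = d·√(n/2) ⇒ d = δ/√(n/2) = 2.895/√(244/2) = 0.2621.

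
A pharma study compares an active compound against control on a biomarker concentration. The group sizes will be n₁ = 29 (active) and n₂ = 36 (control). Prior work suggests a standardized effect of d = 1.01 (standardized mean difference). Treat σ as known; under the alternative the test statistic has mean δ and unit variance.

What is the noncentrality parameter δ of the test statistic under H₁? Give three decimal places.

The noncentrality parameter scales effect size by the design's sample-size factor: δ = d / √(1/n₁ + 1/n₂) = 1.01 / √(1/29 + 1/36) = 4.0478

δ ≈ 4.048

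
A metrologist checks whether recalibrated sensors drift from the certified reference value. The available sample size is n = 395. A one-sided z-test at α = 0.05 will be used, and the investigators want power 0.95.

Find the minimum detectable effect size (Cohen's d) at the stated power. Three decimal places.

d ≈ 0.166

Required noncentrality: δ = z_{0.05} + z_{0.05} = 1.645 + 1.645 = 3.290.
δ = d·√n ⇒ d = δ/√n = 3.290/√395 = 0.1655.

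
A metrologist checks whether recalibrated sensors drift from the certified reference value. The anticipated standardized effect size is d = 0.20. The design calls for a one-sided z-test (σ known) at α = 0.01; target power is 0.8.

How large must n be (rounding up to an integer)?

For power 0.8 need Φ(δ − z_{0.01}) = 0.8, so δ = z_{0.01} + z_{0.20} = 2.326 + 0.842 = 3.168.
δ = d·√n ⇒ n = (δ/d)² = (3.168 / 0.20)² = 250.90.
Rounding up, n = 251.

n = 251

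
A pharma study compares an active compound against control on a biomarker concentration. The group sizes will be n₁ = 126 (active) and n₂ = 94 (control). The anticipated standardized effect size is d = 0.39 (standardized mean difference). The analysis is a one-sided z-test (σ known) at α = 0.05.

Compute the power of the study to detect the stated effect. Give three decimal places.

Noncentrality parameter: δ = d / √(1/n₁ + 1/n₂) = 0.39 / √(1/126 + 1/94) = 2.8616
Critical value for a one-sided test at α = 0.05: z_α = 1.645.
Power = P(Z > 1.645 − δ) = Φ(1.217) = 0.8881.

Power ≈ 0.888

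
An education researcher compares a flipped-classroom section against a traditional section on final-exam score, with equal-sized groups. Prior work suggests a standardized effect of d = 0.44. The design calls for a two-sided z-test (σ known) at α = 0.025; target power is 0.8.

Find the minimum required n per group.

Set Φ(δ − 2.241) = 0.8; then δ − 2.241 = Φ⁻¹(0.8) = 0.842, giving δ = 3.083.
(The Φ(−δ − z_{α/2}) term is vanishingly small for δ > 0 and is dropped in the standard sample-size formula.)
δ = d·√(n/2) ⇒ n = 2(δ/d)² = 2 × (3.083 / 0.44)² = 98.19.
Rounding up, n = 99 per group.

n = 99 per group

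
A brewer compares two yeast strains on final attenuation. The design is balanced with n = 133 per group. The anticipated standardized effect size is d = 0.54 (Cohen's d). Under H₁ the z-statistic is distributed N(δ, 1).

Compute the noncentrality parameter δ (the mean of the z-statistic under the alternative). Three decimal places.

δ = d·√(n/2) = 0.54 × √(133/2) = 4.4036

δ ≈ 4.404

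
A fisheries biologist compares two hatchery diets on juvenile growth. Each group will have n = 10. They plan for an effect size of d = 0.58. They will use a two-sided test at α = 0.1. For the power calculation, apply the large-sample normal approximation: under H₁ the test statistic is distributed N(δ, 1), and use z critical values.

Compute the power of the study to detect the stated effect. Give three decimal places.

Power ≈ 0.366

Noncentrality parameter: λ = d·√(n/2) = 0.58 × √(10/2) = 1.2969
Critical value for a two-sided test at α = 0.1: z_{α/2} = 1.645.
Power = Φ(λ − 1.645) + Φ(−λ − 1.645) = Φ(-0.348) + Φ(-2.942) = 0.3639 + 0.0016 = 0.3656.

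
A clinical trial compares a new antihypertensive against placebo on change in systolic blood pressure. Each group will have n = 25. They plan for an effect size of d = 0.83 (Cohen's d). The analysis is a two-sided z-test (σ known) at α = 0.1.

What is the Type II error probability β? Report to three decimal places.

Noncentrality parameter: δ = d·√(n/2) = 0.83 × √(25/2) = 2.9345
Two-sided α = 0.1 → critical value z_{0.05} = 1.645.
Power = Φ(δ − 1.645) + Φ(−δ − 1.645) = Φ(1.290) + Φ(-4.579) = 0.9014 + 0.0000 = 0.9014.
Type II error: β = 1 − power = 1 − 0.9014 = 0.0986.

β ≈ 0.099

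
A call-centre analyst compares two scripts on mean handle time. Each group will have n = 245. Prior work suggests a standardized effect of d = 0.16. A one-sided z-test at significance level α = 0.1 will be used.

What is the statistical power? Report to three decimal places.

Power ≈ 0.688

Noncentrality parameter: δ = d·√(n/2) = 0.16 × √(245/2) = 1.7709
Critical value for a one-sided test at α = 0.1: z_α = 1.282.
Power = P(Z > 1.282 − δ) = Φ(0.489) = 0.6877.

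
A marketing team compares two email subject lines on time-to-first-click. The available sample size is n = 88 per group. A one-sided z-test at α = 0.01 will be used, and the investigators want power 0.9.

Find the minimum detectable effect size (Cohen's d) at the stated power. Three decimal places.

d ≈ 0.544

Required noncentrality: δ = z_{0.01} + z_{0.10} = 2.326 + 1.282 = 3.608.
δ = d·√(n/2) ⇒ d = δ/√(n/2) = 3.608/√(88/2) = 0.5439.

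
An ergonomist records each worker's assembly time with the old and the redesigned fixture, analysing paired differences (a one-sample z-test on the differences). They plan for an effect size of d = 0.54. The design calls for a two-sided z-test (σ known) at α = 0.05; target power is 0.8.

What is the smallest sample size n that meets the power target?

Set Φ(δ − 1.960) = 0.8; then δ − 1.960 = Φ⁻¹(0.8) = 0.842, giving δ = 2.802.
(The Φ(−δ − z_{α/2}) term is vanishingly small for δ > 0 and is dropped in the standard sample-size formula.)
δ = d·√n ⇒ n = (δ/d)² = (2.802 / 0.54)² = 26.92.
Round up to the next whole unit.

n = 27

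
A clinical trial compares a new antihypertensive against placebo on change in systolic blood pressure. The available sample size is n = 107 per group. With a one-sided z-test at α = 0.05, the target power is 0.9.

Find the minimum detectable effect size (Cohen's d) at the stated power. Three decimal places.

d ≈ 0.400

Need Φ(δ − 1.645) = 0.9, so δ = 1.645 + 1.282 = 2.926.
δ = d·√(n/2) ⇒ d = δ/√(n/2) = 2.926/√(107/2) = 0.4001.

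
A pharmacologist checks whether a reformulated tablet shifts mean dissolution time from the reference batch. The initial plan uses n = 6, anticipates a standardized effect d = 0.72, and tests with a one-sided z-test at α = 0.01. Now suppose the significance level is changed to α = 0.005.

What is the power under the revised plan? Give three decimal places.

δ = d·√n = 0.72 × √6 = 1.7636 (unchanged). New critical value: z_{0.005} = 2.576.
Revised power = P(Z > 2.576 − δ) = Φ(-0.812) = 0.2083.

Power ≈ 0.208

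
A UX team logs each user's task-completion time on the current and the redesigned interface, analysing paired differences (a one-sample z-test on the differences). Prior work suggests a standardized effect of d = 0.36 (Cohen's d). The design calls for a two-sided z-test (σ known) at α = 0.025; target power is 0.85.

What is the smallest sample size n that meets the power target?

n = 83

For power 0.85 need Φ(δ − z_{0.0125}) = 0.85, so δ = z_{0.0125} + z_{0.15} = 2.241 + 1.036 = 3.278.
(Ignoring the negligible lower-tail rejection probability gives the usual closed-form inversion.)
δ = d·√n ⇒ n = (δ/d)² = (3.278 / 0.36)² = 82.90.
Round up to the next whole unit.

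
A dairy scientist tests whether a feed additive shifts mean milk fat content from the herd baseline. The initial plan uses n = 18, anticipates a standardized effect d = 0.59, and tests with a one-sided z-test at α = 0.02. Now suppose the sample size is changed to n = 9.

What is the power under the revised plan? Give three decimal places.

Power ≈ 0.388

With n = 9: δ = d·√n = 0.59 × √9 = 1.7700. Critical value z_{0.02} = 2.054.
Revised power = P(Z > 2.054 − δ) = Φ(-0.284) = 0.3883.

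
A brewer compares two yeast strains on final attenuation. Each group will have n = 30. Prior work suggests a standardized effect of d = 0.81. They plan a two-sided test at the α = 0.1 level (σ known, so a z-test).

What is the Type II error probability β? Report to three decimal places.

Noncentrality parameter: δ = d·√(n/2) = 0.81 × √(30/2) = 3.1371
Critical value for a two-sided test at α = 0.1: z_{α/2} = 1.645.
Power = Φ(δ − 1.645) + Φ(−δ − 1.645) = Φ(1.492) + Φ(-4.782) = 0.9322 + 0.0000 = 0.9322.
Type II error: β = 1 − power = 1 − 0.9322 = 0.0678.

β ≈ 0.068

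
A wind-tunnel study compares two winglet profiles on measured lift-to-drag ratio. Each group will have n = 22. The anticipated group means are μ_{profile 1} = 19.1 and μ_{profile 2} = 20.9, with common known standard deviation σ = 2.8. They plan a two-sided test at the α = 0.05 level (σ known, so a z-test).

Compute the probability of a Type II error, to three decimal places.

Standardized effect: d = |μ_{profile 1} − μ_{profile 2}| / σ = |19.1 − 20.9| / 2.8 = 0.6429
Noncentrality parameter: δ = d·√(n/2) = 0.6429 × √(22/2) = 2.1321
Critical value for a two-sided test at α = 0.05: z_{α/2} = 1.960.
Power = Φ(δ − 1.960) + Φ(−δ − 1.960) = Φ(0.172) + Φ(-4.092) = 0.5683 + 0.0000 = 0.5684.
Type II error: β = 1 − power = 1 − 0.5684 = 0.4316.

β ≈ 0.432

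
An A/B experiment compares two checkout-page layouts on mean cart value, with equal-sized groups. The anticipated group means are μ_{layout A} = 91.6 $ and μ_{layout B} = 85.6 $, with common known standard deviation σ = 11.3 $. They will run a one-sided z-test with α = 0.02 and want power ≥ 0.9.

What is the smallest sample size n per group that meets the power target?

Standardized effect: d = |μ_{layout A} − μ_{layout B}| / σ = |91.6 − 85.6| / 11.3 = 0.5310
For power 0.9 need Φ(δ − z_{0.02}) = 0.9, so δ = z_{0.02} + z_{0.10} = 2.054 + 1.282 = 3.335.
δ = d·√(n/2) ⇒ n = 2(δ/d)² = 2 × (3.335 / 0.5310)² = 78.91.
Rounding up, n = 79 per group.

n = 79 per group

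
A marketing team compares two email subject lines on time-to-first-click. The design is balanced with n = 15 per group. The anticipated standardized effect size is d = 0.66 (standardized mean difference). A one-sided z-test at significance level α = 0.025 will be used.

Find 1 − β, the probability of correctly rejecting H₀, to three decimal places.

Noncentrality parameter: δ = d·√(n/2) = 0.66 × √(15/2) = 1.8075
Critical value for a one-sided test at α = 0.025: z_α = 1.960.
Power = Φ(δ − 1.960) = Φ(-0.152) = 0.4394.

Power ≈ 0.439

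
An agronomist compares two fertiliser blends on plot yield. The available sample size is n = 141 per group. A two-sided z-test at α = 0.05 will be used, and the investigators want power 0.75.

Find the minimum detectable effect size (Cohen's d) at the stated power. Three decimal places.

Required noncentrality: δ = z_{0.025} + z_{0.25} = 1.960 + 0.674 = 2.634.
(Lower-tail contribution to power is negligible for δ > 0.)
δ = d·√(n/2) ⇒ d = δ/√(n/2) = 2.634/√(141/2) = 0.3138.

d ≈ 0.314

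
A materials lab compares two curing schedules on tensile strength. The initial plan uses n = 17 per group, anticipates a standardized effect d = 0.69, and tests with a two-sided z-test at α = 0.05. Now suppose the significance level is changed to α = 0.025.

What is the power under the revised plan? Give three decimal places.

Power ≈ 0.409

δ = d·√(n/2) = 0.69 × √(17/2) = 2.0117 (unchanged). New critical value: z_{0.0125} = 2.241.
Revised power = Φ(δ − 2.241) + Φ(−δ − 2.241) = Φ(-0.230) + Φ(-4.253) = 0.4092 + 0.0000 = 0.4092.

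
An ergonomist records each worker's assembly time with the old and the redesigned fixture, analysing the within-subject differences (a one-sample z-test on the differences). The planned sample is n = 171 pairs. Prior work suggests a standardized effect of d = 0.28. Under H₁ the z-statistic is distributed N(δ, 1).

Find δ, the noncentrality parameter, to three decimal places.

δ = d·√n = 0.28 × √171 = 3.6615

δ ≈ 3.661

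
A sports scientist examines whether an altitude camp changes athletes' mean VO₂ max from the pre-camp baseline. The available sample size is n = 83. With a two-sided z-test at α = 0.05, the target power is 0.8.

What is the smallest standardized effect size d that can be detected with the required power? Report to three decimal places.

d ≈ 0.308

Required noncentrality: δ = z_{0.025} + z_{0.20} = 1.960 + 0.842 = 2.802.
(The second rejection-region term Φ(−δ − z_{α/2}) is negligible and dropped.)
δ = d·√n ⇒ d = δ/√n = 2.802/√83 = 0.3075.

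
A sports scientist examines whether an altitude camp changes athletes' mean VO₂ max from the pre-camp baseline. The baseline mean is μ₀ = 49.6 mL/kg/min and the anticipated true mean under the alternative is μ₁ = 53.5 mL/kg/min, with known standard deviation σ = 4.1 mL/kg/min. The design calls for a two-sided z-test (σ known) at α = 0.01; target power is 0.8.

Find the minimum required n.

n = 13

Standardized effect: d = |μ₁ − μ₀| / σ = |53.5 − 49.6| / 4.1 = 0.9512
For power 0.8 need Φ(δ − z_{0.005}) = 0.8, so δ = z_{0.005} + z_{0.20} = 2.576 + 0.842 = 3.417.
(For δ > 0 the lower-tail rejection region contributes negligibly to power, so the one-term inversion is standard.)
δ = d·√n ⇒ n = (δ/d)² = (3.417 / 0.9512)² = 12.91.
Rounding up, n = 13.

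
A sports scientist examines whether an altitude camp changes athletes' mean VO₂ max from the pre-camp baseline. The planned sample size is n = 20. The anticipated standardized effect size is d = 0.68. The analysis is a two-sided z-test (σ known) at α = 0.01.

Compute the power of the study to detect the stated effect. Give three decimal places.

Noncentrality parameter: δ = d·√n = 0.68 × √20 = 3.0411
Two-sided α = 0.01 → critical value z_{0.005} = 2.576.
Power = Φ(δ − 2.576) + Φ(−δ − 2.576) = Φ(0.465) + Φ(-5.617) = 0.6791 + 0.0000 = 0.6791.

Power ≈ 0.679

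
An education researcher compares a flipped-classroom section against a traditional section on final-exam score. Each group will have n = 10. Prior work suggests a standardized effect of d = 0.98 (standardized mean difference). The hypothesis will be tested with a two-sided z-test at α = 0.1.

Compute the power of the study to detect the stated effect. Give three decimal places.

Power ≈ 0.708

Noncentrality parameter: δ = d·√(n/2) = 0.98 × √(10/2) = 2.1913
Critical value for a two-sided test at α = 0.1: z_{α/2} = 1.645.
Power = Φ(δ − 1.645) + Φ(−δ − 1.645) = Φ(0.546) + Φ(-3.836) = 0.7076 + 0.0001 = 0.7077.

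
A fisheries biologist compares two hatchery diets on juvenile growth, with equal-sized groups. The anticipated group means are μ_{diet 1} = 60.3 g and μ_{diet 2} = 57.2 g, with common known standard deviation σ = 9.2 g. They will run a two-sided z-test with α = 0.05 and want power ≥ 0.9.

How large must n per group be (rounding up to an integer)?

n = 186 per group

Standardized effect: d = |μ_{diet 1} − μ_{diet 2}| / σ = |60.3 − 57.2| / 9.2 = 0.3370
Set Φ(δ − 1.960) = 0.9; then δ − 1.960 = Φ⁻¹(0.9) = 1.282, giving δ = 3.242.
(For δ > 0 the lower-tail rejection region contributes negligibly to power, so the one-term inversion is standard.)
δ = d·√(n/2) ⇒ n = 2(δ/d)² = 2 × (3.242 / 0.3370)² = 185.09.
Rounding up, n = 186 per group.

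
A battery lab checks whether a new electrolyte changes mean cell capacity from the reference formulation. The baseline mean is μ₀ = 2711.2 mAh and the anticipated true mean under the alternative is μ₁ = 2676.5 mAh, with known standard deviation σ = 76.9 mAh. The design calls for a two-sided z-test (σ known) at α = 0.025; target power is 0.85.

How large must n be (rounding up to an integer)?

Standardized effect: d = |μ₁ − μ₀| / σ = |2676.5 − 2711.2| / 76.9 = 0.4512
For power 0.85 need Φ(δ − z_{0.0125}) = 0.85, so δ = z_{0.0125} + z_{0.15} = 2.241 + 1.036 = 3.278.
(Ignoring the negligible lower-tail rejection probability gives the usual closed-form inversion.)
δ = d·√n ⇒ n = (δ/d)² = (3.278 / 0.4512)² = 52.77.
Rounding up, n = 53.

n = 53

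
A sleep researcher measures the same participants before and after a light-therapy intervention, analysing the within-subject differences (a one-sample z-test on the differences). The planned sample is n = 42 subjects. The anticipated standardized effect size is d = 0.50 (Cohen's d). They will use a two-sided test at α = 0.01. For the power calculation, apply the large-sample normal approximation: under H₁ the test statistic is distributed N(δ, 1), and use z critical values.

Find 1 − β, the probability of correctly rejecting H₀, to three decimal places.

Noncentrality parameter: δ = d·√n = 0.50 × √42 = 3.2404
Critical value for a two-sided test at α = 0.01: z_{α/2} = 2.576.
Power = Φ(δ − 2.576) + Φ(−δ − 2.576) = Φ(0.665) + Φ(-5.816) = 0.7468 + 0.0000 = 0.7468.

Power ≈ 0.747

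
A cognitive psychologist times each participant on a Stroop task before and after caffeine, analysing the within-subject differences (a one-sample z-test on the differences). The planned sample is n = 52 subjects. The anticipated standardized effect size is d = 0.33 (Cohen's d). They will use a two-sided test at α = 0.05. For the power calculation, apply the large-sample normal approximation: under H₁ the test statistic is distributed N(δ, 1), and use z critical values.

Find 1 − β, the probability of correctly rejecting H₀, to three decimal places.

Noncentrality parameter: δ = d·√n = 0.33 × √52 = 2.3797
Critical value for a two-sided test at α = 0.05: z_{α/2} = 1.960.
Power = Φ(δ − 1.960) + Φ(−δ − 1.960) = Φ(0.420) + Φ(-4.340) = 0.6626 + 0.0000 = 0.6627.

Power ≈ 0.663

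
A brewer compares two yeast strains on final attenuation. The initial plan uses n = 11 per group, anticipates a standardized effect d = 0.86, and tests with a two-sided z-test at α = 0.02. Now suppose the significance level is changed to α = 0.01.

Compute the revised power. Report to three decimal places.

δ = d·√(n/2) = 0.86 × √(11/2) = 2.0169 (unchanged). New critical value: z_{0.005} = 2.576.
Revised power = Φ(δ − 2.576) + Φ(−δ − 2.576) = Φ(-0.559) + Φ(-4.593) = 0.2881 + 0.0000 = 0.2881.

Power ≈ 0.288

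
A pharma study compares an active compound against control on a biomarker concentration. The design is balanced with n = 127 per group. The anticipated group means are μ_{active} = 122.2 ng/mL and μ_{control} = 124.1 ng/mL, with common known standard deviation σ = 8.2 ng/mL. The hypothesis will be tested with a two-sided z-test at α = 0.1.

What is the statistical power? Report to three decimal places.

Power ≈ 0.580

Standardized effect: d = |μ_{active} − μ_{control}| / σ = |122.2 − 124.1| / 8.2 = 0.2317
Noncentrality parameter: δ = d·√(n/2) = 0.2317 × √(127/2) = 1.8464
Two-sided α = 0.1 → critical value z_{0.05} = 1.645.
Power = Φ(δ − 1.645) + Φ(−δ − 1.645) = Φ(0.202) + Φ(-3.491) = 0.5799 + 0.0002 = 0.5801.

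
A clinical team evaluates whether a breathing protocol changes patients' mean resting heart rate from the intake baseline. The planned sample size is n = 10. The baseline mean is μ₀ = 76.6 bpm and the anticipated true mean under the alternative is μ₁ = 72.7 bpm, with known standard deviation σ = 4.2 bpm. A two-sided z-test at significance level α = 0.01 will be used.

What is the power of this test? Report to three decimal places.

Standardized effect: d = |μ₁ − μ₀| / σ = |72.7 − 76.6| / 4.2 = 0.9286
Noncentrality parameter: δ = d·√n = 0.9286 × √10 = 2.9364
Critical value for a two-sided test at α = 0.01: z_{α/2} = 2.576.
Power = Φ(δ − 2.576) + Φ(−δ − 2.576) = Φ(0.361) + Φ(-5.512) = 0.6408 + 0.0000 = 0.6408.

Power ≈ 0.641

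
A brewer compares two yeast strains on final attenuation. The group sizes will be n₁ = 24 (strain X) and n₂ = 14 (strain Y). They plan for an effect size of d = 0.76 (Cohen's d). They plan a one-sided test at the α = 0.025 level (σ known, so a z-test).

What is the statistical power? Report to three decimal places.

Noncentrality parameter: δ = d / √(1/n₁ + 1/n₂) = 0.76 / √(1/24 + 1/14) = 2.2599
One-sided α = 0.025 → critical value z_{0.025} = 1.960.
Power = Φ(δ − 1.960) = Φ(0.300) = 0.6179.

Power ≈ 0.618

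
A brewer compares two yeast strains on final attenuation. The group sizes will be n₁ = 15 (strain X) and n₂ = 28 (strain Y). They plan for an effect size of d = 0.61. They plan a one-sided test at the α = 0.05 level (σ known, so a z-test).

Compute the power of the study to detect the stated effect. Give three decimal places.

Noncentrality parameter: δ = d / √(1/n₁ + 1/n₂) = 0.61 / √(1/15 + 1/28) = 1.9064
Critical value for a one-sided test at α = 0.05: z_α = 1.645.
Power = Φ(δ − 1.645) = Φ(0.262) = 0.6032.

Power ≈ 0.603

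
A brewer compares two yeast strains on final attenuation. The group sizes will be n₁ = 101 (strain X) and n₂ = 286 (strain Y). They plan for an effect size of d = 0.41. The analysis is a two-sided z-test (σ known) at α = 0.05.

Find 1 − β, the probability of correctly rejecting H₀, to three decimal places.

Power ≈ 0.943

Noncentrality parameter: δ = d / √(1/n₁ + 1/n₂) = 0.41 / √(1/101 + 1/286) = 3.5422
Two-sided α = 0.05 → critical value z_{0.025} = 1.960.
Power = Φ(δ − 1.960) + Φ(−δ − 1.960) = Φ(1.582) + Φ(-5.502) = 0.9432 + 0.0000 = 0.9432.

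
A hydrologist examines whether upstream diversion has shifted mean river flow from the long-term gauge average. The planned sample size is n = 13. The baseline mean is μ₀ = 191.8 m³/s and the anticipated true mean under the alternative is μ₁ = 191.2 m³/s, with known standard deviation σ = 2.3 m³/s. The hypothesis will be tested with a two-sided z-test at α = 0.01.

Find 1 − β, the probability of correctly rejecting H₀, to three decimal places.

Power ≈ 0.051

Standardized effect: d = |μ₁ − μ₀| / σ = |191.2 − 191.8| / 2.3 = 0.2609
Noncentrality parameter: δ = d·√n = 0.2609 × √13 = 0.9406
Two-sided α = 0.01 → critical value z_{0.005} = 2.576.
Power = Φ(δ − 2.576) + Φ(−δ − 2.576) = Φ(-1.635) + Φ(-3.516) = 0.0510 + 0.0002 = 0.0512.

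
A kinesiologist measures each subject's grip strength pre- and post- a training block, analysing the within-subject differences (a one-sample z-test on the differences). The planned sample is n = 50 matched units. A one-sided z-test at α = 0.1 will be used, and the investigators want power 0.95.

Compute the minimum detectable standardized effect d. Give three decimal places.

d ≈ 0.414

Required noncentrality: δ = z_{0.1} + z_{0.05} = 1.282 + 1.645 = 2.926.
δ = d·√n ⇒ d = δ/√n = 2.926/√50 = 0.4139.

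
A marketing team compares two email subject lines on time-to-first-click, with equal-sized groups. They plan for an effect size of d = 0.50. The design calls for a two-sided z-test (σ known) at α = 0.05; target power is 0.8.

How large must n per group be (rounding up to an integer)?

Set Φ(δ − 1.960) = 0.8; then δ − 1.960 = Φ⁻¹(0.8) = 0.842, giving δ = 2.802.
(For δ > 0 the lower-tail rejection region contributes negligibly to power, so the one-term inversion is standard.)
δ = d·√(n/2) ⇒ n = 2(δ/d)² = 2 × (2.802 / 0.50)² = 62.79.
Round up to the next whole unit.

n = 63 per group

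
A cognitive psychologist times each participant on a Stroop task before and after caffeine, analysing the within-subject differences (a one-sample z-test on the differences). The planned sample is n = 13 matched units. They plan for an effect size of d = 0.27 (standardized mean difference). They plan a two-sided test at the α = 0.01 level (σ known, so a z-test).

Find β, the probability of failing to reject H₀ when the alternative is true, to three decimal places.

β ≈ 0.945

Noncentrality parameter: δ = d·√n = 0.27 × √13 = 0.9735
Two-sided α = 0.01 → critical value z_{0.005} = 2.576.
Power = Φ(δ − 2.576) + Φ(−δ − 2.576) = Φ(-1.602) + Φ(-3.549) = 0.0545 + 0.0002 = 0.0547.
Type II error: β = 1 − power = 1 − 0.0547 = 0.9453.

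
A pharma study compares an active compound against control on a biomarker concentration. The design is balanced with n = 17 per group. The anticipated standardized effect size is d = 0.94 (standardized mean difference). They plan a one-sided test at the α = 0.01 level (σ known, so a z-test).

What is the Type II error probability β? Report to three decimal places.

β ≈ 0.339

Noncentrality parameter: δ = d·√(n/2) = 0.94 × √(17/2) = 2.7405
Critical value for a one-sided test at α = 0.01: z_α = 2.326.
Power = P(Z > 2.326 − δ) = Φ(0.414) = 0.6606.
Type II error: β = 1 − power = 1 − 0.6606 = 0.3394.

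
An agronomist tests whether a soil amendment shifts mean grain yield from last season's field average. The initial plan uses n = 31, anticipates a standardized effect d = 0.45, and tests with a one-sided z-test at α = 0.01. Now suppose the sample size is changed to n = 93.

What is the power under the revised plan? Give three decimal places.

Power ≈ 0.978

With n = 93: δ = d·√n = 0.45 × √93 = 4.3396. Critical value z_{0.01} = 2.326.
Revised power = Φ(δ − 2.326) = Φ(2.013) = 0.9780.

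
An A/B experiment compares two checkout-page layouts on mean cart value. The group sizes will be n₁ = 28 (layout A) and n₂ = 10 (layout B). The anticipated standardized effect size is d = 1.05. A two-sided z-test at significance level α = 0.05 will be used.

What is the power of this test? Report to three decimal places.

Noncentrality parameter: δ = d / √(1/n₁ + 1/n₂) = 1.05 / √(1/28 + 1/10) = 2.8502
Two-sided α = 0.05 → critical value z_{0.025} = 1.960.
Power = Φ(δ − 1.960) + Φ(−δ − 1.960) = Φ(0.890) + Φ(-4.810) = 0.8133 + 0.0000 = 0.8133.

Power ≈ 0.813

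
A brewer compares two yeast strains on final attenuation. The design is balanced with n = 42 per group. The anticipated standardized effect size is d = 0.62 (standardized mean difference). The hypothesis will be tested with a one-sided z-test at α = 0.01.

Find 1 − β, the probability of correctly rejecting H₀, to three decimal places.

Noncentrality parameter: δ = d·√(n/2) = 0.62 × √(42/2) = 2.8412
One-sided α = 0.01 → critical value z_{0.01} = 2.326.
Power = Φ(δ − 2.326) = Φ(0.515) = 0.6967.

Power ≈ 0.697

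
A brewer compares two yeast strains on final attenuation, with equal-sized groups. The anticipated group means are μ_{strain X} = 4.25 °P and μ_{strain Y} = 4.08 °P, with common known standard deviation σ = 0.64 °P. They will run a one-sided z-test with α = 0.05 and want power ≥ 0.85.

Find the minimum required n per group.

Standardized effect: d = |μ_{strain X} − μ_{strain Y}| / σ = |4.25 − 4.08| / 0.64 = 0.2656
Set Φ(δ − 1.645) = 0.85; then δ − 1.645 = Φ⁻¹(0.85) = 1.036, giving δ = 2.681.
δ = d·√(n/2) ⇒ n = 2(δ/d)² = 2 × (2.681 / 0.2656)² = 203.79.
Round up to the next whole unit.

n = 204 per group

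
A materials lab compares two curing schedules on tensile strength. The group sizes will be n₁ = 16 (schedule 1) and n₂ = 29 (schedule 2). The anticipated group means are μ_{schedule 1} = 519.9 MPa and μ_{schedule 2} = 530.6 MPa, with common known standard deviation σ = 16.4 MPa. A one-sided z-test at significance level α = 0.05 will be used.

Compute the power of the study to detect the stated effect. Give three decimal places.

Power ≈ 0.674

Standardized effect: d = |μ_{schedule 1} − μ_{schedule 2}| / σ = |519.9 − 530.6| / 16.4 = 0.6524
Noncentrality parameter: δ = d / √(1/n₁ + 1/n₂) = 0.6524 / √(1/16 + 1/29) = 2.0950
One-sided α = 0.05 → critical value z_{0.05} = 1.645.
Power = Φ(δ − 1.645) = Φ(0.450) = 0.6737.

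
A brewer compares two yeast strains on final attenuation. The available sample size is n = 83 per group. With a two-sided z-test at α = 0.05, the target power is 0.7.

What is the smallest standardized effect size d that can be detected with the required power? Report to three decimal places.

d ≈ 0.386

Required noncentrality: δ = z_{0.025} + z_{0.30} = 1.960 + 0.524 = 2.484.
(The second rejection-region term Φ(−δ − z_{α/2}) is negligible and dropped.)
δ = d·√(n/2) ⇒ d = δ/√(n/2) = 2.484/√(83/2) = 0.3856.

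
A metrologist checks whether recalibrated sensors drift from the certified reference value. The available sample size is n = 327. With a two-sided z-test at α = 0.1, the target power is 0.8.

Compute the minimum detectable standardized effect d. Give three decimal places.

d ≈ 0.138

Required noncentrality: δ = z_{0.05} + z_{0.20} = 1.645 + 0.842 = 2.486.
(Lower-tail contribution to power is negligible for δ > 0.)
δ = d·√n ⇒ d = δ/√n = 2.486/√327 = 0.1375.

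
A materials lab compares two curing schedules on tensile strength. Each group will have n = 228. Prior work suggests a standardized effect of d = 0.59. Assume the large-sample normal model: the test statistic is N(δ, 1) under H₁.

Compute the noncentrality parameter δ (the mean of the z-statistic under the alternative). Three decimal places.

δ = d·√(n/2) = 0.59 × √(228/2) = 6.2995

δ ≈ 6.299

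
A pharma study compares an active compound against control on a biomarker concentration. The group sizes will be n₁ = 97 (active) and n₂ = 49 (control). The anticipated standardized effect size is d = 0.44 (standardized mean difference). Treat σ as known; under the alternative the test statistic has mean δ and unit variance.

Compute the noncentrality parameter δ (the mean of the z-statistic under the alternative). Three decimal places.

δ ≈ 2.510

δ = d / √(1/n₁ + 1/n₂) = 0.44 / √(1/97 + 1/49) = 2.5105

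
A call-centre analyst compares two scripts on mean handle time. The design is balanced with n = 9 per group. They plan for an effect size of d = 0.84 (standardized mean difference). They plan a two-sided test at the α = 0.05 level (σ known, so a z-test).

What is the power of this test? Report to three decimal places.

Power ≈ 0.429

Noncentrality parameter: δ = d·√(n/2) = 0.84 × √(9/2) = 1.7819
Two-sided α = 0.05 → critical value z_{0.025} = 1.960.
Power = Φ(δ − 1.960) + Φ(−δ − 1.960) = Φ(-0.178) + Φ(-3.742) = 0.4293 + 0.0001 = 0.4294.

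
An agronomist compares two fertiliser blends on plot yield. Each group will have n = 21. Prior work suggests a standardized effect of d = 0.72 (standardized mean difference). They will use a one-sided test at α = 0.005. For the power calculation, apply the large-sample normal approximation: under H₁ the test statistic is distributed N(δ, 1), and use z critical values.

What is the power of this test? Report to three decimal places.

Noncentrality parameter: δ = d·√(n/2) = 0.72 × √(21/2) = 2.3331
Critical value for a one-sided test at α = 0.005: z_α = 2.576.
Power = Φ(δ − 2.576) = Φ(-0.243) = 0.4041.

Power ≈ 0.404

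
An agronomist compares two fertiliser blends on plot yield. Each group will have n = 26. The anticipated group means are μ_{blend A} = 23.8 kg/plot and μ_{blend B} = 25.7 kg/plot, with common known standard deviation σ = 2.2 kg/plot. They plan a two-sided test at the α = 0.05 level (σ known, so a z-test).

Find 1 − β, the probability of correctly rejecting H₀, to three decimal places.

Standardized effect: d = |μ_{blend A} − μ_{blend B}| / σ = |23.8 − 25.7| / 2.2 = 0.8636
Noncentrality parameter: δ = d·√(n/2) = 0.8636 × √(26/2) = 3.1139
Critical value for a two-sided test at α = 0.05: z_{α/2} = 1.960.
Power = Φ(δ − 1.960) + Φ(−δ − 1.960) = Φ(1.154) + Φ(-5.074) = 0.8757 + 0.0000 = 0.8757.

Power ≈ 0.876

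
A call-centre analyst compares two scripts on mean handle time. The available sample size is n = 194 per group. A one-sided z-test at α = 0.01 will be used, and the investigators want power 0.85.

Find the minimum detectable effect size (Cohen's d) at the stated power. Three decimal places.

Required noncentrality: δ = z_{0.01} + z_{0.15} = 2.326 + 1.036 = 3.363.
δ = d·√(n/2) ⇒ d = δ/√(n/2) = 3.363/√(194/2) = 0.3414.

d ≈ 0.341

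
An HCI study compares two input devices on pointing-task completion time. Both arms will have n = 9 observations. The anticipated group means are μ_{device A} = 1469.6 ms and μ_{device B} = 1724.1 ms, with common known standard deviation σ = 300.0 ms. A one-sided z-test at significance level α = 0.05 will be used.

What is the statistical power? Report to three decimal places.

Standardized effect: d = |μ_{device A} − μ_{device B}| / σ = |1469.6 − 1724.1| / 300.0 = 0.8483
Noncentrality parameter: δ = d·√(n/2) = 0.8483 × √(9/2) = 1.7996
Critical value for a one-sided test at α = 0.05: z_α = 1.645.
Power = P(Z > 1.645 − δ) = Φ(0.155) = 0.5615.

Power ≈ 0.561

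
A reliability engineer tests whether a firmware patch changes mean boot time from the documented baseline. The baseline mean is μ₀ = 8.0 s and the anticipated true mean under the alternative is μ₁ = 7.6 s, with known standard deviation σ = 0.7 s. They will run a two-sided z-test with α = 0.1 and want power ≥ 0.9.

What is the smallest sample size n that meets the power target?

Standardized effect: d = |μ₁ − μ₀| / σ = |7.6 − 8.0| / 0.7 = 0.5714
Set Φ(δ − 1.645) = 0.9; then δ − 1.645 = Φ⁻¹(0.9) = 1.282, giving δ = 2.926.
(For δ > 0 the lower-tail rejection region contributes negligibly to power, so the one-term inversion is standard.)
δ = d·√n ⇒ n = (δ/d)² = (2.926 / 0.5714)² = 26.23.
Round up to the next whole unit.

n = 27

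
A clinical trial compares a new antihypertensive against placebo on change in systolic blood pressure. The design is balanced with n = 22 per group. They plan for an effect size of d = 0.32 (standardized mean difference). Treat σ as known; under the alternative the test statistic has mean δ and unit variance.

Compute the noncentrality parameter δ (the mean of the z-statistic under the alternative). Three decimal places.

δ = d·√(n/2) = 0.32 × √(22/2) = 1.0613

δ ≈ 1.061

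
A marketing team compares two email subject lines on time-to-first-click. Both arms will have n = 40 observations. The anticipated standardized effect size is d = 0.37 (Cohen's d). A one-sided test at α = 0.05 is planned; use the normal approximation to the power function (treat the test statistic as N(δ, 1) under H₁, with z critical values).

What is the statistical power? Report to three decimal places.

Noncentrality parameter: δ = d·√(n/2) = 0.37 × √(40/2) = 1.6547
One-sided α = 0.05 → critical value z_{0.05} = 1.645.
Power = P(Z > 1.645 − δ) = Φ(0.010) = 0.5039.

Power ≈ 0.504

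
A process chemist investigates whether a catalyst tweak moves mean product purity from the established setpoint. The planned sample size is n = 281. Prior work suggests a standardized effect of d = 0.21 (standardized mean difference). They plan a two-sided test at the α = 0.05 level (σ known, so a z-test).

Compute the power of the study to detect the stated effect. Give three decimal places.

Noncentrality parameter: δ = d·√n = 0.21 × √281 = 3.5202
Two-sided α = 0.05 → critical value z_{0.025} = 1.960.
Power = Φ(δ − 1.960) + Φ(−δ − 1.960) = Φ(1.560) + Φ(-5.480) = 0.9407 + 0.0000 = 0.9407.

Power ≈ 0.941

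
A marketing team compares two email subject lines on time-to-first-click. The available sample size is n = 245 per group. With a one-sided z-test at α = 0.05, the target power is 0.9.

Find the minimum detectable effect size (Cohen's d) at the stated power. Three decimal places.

Need Φ(δ − 1.645) = 0.9, so δ = 1.645 + 1.282 = 2.926.
δ = d·√(n/2) ⇒ d = δ/√(n/2) = 2.926/√(245/2) = 0.2644.

d ≈ 0.264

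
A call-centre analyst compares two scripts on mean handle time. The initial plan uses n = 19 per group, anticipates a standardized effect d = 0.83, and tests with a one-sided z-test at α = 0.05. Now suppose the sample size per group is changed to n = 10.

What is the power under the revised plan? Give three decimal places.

Power ≈ 0.584

With n = 10 per group: δ = d·√(n/2) = 0.83 × √(10/2) = 1.8559. Critical value z_{0.05} = 1.645.
Revised power = Φ(δ − 1.645) = Φ(0.211) = 0.5836.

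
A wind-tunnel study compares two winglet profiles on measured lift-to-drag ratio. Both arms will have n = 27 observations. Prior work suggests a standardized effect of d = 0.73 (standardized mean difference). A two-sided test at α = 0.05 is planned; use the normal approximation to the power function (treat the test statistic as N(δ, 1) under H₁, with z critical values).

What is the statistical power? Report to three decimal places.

Power ≈ 0.765

Noncentrality parameter: δ = d·√(n/2) = 0.73 × √(27/2) = 2.6822
Two-sided α = 0.05 → critical value z_{0.025} = 1.960.
Power = Φ(δ − 1.960) + Φ(−δ − 1.960) = Φ(0.722) + Φ(-4.642) = 0.7649 + 0.0000 = 0.7649.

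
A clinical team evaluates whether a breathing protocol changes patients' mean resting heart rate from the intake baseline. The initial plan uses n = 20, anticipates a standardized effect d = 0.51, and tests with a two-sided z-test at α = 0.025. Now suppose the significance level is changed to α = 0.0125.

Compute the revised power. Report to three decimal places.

Power ≈ 0.414

δ = d·√n = 0.51 × √20 = 2.2808 (unchanged). New critical value: z_{0.0063} = 2.498.
Revised power = Φ(δ − 2.498) + Φ(−δ − 2.498) = Φ(-0.217) + Φ(-4.778) = 0.4141 + 0.0000 = 0.4141.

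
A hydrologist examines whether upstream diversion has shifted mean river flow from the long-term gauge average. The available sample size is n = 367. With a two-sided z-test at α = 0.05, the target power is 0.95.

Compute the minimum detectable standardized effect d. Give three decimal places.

d ≈ 0.188

Need Φ(δ − 1.960) = 0.95, so δ = 1.960 + 1.645 = 3.605.
(Lower-tail contribution to power is negligible for δ > 0.)
δ = d·√n ⇒ d = δ/√n = 3.605/√367 = 0.1882.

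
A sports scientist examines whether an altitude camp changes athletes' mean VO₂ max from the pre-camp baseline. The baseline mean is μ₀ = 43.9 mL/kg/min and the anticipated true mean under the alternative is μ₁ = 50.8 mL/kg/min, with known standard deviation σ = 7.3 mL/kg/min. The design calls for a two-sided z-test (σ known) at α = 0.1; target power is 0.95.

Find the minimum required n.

n = 13

Standardized effect: d = |μ₁ − μ₀| / σ = |50.8 − 43.9| / 7.3 = 0.9452
Set Φ(δ − 1.645) = 0.95; then δ − 1.645 = Φ⁻¹(0.95) = 1.645, giving δ = 3.290.
(The Φ(−δ − z_{α/2}) term is vanishingly small for δ > 0 and is dropped in the standard sample-size formula.)
δ = d·√n ⇒ n = (δ/d)² = (3.290 / 0.9452)² = 12.11.
Rounding up, n = 13.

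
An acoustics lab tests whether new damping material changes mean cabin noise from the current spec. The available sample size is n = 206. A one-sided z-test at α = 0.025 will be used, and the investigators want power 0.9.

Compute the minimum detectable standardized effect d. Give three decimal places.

d ≈ 0.226

Required noncentrality: δ = z_{0.025} + z_{0.10} = 1.960 + 1.282 = 3.242.
δ = d·√n ⇒ d = δ/√n = 3.242/√206 = 0.2258.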